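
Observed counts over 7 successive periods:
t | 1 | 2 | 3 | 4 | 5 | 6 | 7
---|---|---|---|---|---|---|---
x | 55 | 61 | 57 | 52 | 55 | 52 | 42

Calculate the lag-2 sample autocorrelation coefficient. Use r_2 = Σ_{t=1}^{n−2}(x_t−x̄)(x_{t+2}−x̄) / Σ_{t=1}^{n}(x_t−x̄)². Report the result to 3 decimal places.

-0.074

Mean x̄ = (55 + 61 + 57 + 52 + 55 + 52 + 42)/7 = 53.4286
Σ(x_t−x̄)(x_{t+2}−x̄) = (5.6122) + (-10.8163) + (5.6122) + (2.0408) + (-17.9592) = -15.5102
Denominator Σ(x_t−x̄)² = 209.7143
r_2 = -15.5102 / 209.7143 = -0.074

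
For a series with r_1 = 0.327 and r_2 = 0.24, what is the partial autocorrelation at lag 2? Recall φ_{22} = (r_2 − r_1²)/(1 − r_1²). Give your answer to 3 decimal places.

φ_{22} = (r_2 − r_1²) / (1 − r_1²)
r_1² = (0.327)² = 0.106929
Numerator = 0.24 − 0.1069 = 0.1331; denominator = 1 − 0.1069 = 0.8931
φ_{22} = 0.1331 / 0.8931 = 0.149

0.149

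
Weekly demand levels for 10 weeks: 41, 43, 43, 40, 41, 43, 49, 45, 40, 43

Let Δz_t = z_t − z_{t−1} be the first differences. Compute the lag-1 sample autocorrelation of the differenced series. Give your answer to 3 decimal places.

First differences Δz: 2, 0, -3, 1, 2, 6, -4, -5, 3
Mean of differences = 0.2222
Numerator Σ(Δz_t−Δz̄)(Δz_{t+1}−Δz̄) = -7.3827
Denominator Σ(Δz_t−Δz̄)² = 103.5556
r_1(Δz) = -7.3827 / 103.5556 = -0.071

-0.071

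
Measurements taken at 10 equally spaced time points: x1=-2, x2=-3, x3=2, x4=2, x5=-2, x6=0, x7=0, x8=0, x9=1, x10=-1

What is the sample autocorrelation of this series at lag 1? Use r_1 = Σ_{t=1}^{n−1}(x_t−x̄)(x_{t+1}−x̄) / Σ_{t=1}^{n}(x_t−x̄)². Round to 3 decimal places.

-0.042

Mean x̄ = (-2 − 3 + 2 + 2 − 2 + 0 + 0 + 0 + 1 − 1)/10 = -0.3000
Numerator Σ_{t=1}^{9}(x_t−x̄)(x_{t+1}−x̄) = -1.0900
Denominator Σ(x_t−x̄)² = 26.1000
r_1 = -1.0900 / 26.1000 = -0.042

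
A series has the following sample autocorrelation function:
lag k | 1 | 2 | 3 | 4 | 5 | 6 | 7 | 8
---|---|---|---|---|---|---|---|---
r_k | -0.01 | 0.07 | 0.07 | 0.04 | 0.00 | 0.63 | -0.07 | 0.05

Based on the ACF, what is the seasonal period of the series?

6

The largest autocorrelation is r_6 = 0.63; the remaining lags stay at or below 0.07.
The dominant spike at lag 6 indicates a seasonal period of 6.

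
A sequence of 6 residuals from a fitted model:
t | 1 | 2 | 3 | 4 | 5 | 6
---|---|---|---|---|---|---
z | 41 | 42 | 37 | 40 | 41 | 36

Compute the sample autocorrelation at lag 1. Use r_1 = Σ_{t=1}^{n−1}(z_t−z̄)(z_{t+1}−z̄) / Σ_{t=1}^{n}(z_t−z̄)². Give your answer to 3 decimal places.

Mean z̄ = (41 + 42 + 37 + 40 + 41 + 36)/6 = 39.5000
Σ(z_t−z̄)(z_{t+1}−z̄) = (3.7500) + (-6.2500) + (-1.2500) + (0.7500) + (-5.2500) = -8.2500
Denominator Σ(z_t−z̄)² = 29.5000
r_1 = -8.2500 / 29.5000 = -0.280

-0.280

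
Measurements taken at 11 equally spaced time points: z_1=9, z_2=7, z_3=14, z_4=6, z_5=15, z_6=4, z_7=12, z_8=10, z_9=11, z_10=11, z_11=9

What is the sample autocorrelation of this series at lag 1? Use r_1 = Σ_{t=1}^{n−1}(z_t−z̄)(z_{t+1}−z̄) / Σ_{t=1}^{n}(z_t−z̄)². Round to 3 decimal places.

-0.794

Mean z̄ = (9 + 7 + 14 + 6 + 15 + 4 + 12 + 10 + 11 + 11 + 9)/11 = 9.8182
Numerator Σ_{t=1}^{10}(z_t−z̄)(z_{t+1}−z̄) = -87.0331
Denominator Σ(z_t−z̄)² = 109.6364
r_1 = -87.0331 / 109.6364 = -0.794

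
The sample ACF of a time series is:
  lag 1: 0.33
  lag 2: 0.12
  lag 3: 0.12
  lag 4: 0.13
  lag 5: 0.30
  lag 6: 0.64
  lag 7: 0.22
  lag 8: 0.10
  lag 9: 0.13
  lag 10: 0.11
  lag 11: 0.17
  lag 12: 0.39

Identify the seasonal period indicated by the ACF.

6

The largest autocorrelation is r_6 = 0.64, with a weaker echo at lag 12 (0.39); the remaining lags stay at or below 0.33. The elevated value at lag 1 (0.33), dropping to 0.12 at lag 2, reflects decaying short-term dependence rather than seasonality.
The dominant spike at lag 6 indicates a seasonal period of 6.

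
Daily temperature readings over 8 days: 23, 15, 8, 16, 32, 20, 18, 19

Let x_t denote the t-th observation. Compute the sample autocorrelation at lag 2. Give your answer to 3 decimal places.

Mean x̄ = (23 + 15 + 8 + 16 + 32 + 20 + 18 + 19)/8 = 18.8750
Deviations from mean: 4.1250, -3.8750, -10.8750, -2.8750, 13.1250, 1.1250, -0.8750, 0.1250
Numerator Σ_{t=1}^{6}(x_t−x̄)(x_{t+2}−x̄) = -191.0313
Denominator Σ(x_t−x̄)² = 332.8750
r_2 = -191.0313 / 332.8750 = -0.574

-0.574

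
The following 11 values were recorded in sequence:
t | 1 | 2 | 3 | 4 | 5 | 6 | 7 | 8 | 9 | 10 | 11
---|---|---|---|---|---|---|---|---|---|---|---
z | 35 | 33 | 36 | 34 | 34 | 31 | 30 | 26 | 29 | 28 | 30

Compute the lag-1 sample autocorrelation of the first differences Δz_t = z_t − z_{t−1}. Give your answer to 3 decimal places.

-0.454

First differences Δz: -2, 3, -2, 0, -3, -1, -4, 3, -1, 2
Mean of differences = -0.5000
Numerator Σ(Δz_t−Δz̄)(Δz_{t+1}−Δz̄) = -24.7500
Denominator Σ(Δz_t−Δz̄)² = 54.5000
r_1(Δz) = -24.7500 / 54.5000 = -0.454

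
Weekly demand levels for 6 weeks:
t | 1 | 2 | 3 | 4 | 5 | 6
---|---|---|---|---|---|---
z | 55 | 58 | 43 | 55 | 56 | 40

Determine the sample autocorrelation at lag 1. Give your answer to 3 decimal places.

-0.331

Mean z̄ = (55 + 58 + 43 + 55 + 56 + 40)/6 = 51.1667
Deviations from mean: 3.8333, 6.8333, -8.1667, 3.8333, 4.8333, -11.1667
Σ(z_t−z̄)(z_{t+1}−z̄) = (26.1944) + (-55.8056) + (-31.3056) + (18.5278) + (-53.9722) = -96.3611
Denominator Σ(z_t−z̄)² = 290.8333
r_1 = -96.3611 / 290.8333 = -0.331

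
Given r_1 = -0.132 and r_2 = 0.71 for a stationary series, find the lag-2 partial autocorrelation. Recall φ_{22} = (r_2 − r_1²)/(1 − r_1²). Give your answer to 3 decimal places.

φ_{22} = (r_2 − r_1²) / (1 − r_1²)
r_1² = (-0.132)² = 0.017424
Numerator = 0.71 − 0.0174 = 0.6926; denominator = 1 − 0.0174 = 0.9826
φ_{22} = 0.6926 / 0.9826 = 0.705

0.705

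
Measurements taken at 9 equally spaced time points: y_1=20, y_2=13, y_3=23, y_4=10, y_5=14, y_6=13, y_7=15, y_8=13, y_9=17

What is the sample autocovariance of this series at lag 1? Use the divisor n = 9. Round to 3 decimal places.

-6.864

Mean ȳ = (20 + 13 + 23 + 10 + 14 + 13 + 15 + 13 + 17)/9 = 15.3333
Σ_{t=1}^{8}(y_t−ȳ)(y_{t+1}−ȳ) = -61.7778
γ_1 = -61.7778 / 9 = -6.864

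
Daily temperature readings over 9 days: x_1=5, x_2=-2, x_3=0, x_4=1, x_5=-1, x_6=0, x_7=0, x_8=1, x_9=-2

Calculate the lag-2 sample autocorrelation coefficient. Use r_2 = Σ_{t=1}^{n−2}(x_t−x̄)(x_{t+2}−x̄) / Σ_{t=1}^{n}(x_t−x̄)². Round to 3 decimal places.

-0.059

Mean x̄ = (5 − 2 + 0 + 1 − 1 + 0 + 0 + 1 − 2)/9 = 0.2222
Numerator Σ_{t=1}^{7}(x_t−x̄)(x_{t+2}−x̄) = -2.0988
Denominator Σ(x_t−x̄)² = 35.5556
r_2 = -2.0988 / 35.5556 = -0.059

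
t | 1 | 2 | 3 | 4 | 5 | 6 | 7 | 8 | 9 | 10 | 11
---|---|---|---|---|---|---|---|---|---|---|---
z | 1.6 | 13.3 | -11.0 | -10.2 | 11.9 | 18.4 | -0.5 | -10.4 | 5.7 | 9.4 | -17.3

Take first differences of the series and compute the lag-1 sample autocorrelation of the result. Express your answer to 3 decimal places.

-0.108

First differences Δz: 11.7, -24.3, 0.8, 22.1, 6.5, -18.9, -9.9, 16.1, 3.7, -26.7
Mean of differences = -1.8900
Numerator Σ(Δz_t−Δz̄)(Δz_{t+1}−Δz̄) = -287.7131
Denominator Σ(Δz_t−Δz̄)² = 2663.9690
r_1(Δz) = -287.7131 / 2663.9690 = -0.108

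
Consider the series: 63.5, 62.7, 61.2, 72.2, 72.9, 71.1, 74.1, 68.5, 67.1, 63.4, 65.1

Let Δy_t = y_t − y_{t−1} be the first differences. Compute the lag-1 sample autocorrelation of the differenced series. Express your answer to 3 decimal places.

-0.131

First differences Δy: -0.8, -1.5, 11.0, 0.7, -1.8, 3.0, -5.6, -1.4, -3.7, 1.7
Mean of differences = 0.1600
Numerator Σ(Δy_t−Δȳ)(Δy_{t+1}−Δȳ) = -24.4676
Denominator Σ(Δy_t−Δȳ)² = 186.2640
r_1(Δy) = -24.4676 / 186.2640 = -0.131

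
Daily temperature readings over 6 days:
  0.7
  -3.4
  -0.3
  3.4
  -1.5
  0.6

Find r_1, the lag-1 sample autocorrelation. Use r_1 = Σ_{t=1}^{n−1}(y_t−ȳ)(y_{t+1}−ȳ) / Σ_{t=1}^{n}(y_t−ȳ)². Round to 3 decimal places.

-0.325

Mean ȳ = (0.7 − 3.4 − 0.3 + 3.4 − 1.5 + 0.6)/6 = -0.0833
Deviations from mean: 0.7833, -3.3167, -0.2167, 3.4833, -1.4167, 0.6833
Σ(y_t−ȳ)(y_{t+1}−ȳ) = (-2.5981) + (0.7186) + (-0.7547) + (-4.9347) + (-0.9681) = -8.5369
Denominator Σ(y_t−ȳ)² = 26.2683
r_1 = -8.5369 / 26.2683 = -0.325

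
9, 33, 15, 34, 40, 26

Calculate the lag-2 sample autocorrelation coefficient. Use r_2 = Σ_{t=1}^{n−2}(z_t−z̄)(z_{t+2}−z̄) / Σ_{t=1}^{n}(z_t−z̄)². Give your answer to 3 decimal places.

0.124

Mean z̄ = (9 + 33 + 15 + 34 + 40 + 26)/6 = 26.1667
Deviations from mean: -17.1667, 6.8333, -11.1667, 7.8333, 13.8333, -0.1667
Numerator Σ_{t=1}^{4}(z_t−z̄)(z_{t+2}−z̄) = 89.4444
Denominator Σ(z_t−z̄)² = 718.8333
r_2 = 89.4444 / 718.8333 = 0.124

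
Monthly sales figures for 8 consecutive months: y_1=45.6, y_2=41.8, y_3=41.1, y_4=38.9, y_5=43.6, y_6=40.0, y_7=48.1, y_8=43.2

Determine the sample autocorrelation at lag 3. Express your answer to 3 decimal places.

-0.430

Mean ȳ = (45.6 + 41.8 + 41.1 + 38.9 + 43.6 + 40.0 + 48.1 + 43.2)/8 = 42.7875
Deviations from mean: 2.8125, -0.9875, -1.6875, -3.8875, 0.8125, -2.7875, 5.3125, 0.4125
Σ(y_t−ȳ)(y_{t+3}−ȳ) = (-10.9336) + (-0.8023) + (4.7039) + (-20.6523) + (0.3352) = -27.3492
Denominator Σ(y_t−ȳ)² = 63.6688
r_3 = -27.3492 / 63.6688 = -0.430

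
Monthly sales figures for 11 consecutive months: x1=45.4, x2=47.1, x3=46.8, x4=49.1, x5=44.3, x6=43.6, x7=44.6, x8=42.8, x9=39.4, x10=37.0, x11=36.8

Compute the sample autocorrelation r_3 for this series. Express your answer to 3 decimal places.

Mean x̄ = (45.4 + 47.1 + 46.8 + 49.1 + 44.3 + 43.6 + 44.6 + 42.8 + 39.4 + 37.0 + 36.8)/11 = 43.3545
Numerator Σ_{t=1}^{8}(x_t−x̄)(x_{t+3}−x̄) = 17.5202
Denominator Σ(x_t−x̄)² = 164.8873
r_3 = 17.5202 / 164.8873 = 0.106

0.106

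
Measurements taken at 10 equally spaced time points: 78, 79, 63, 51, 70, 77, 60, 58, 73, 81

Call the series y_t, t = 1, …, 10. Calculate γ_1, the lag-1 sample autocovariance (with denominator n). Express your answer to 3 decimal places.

15.900

Mean ȳ = (78 + 79 + 63 + 51 + 70 + 77 + 60 + 58 + 73 + 81)/10 = 69.0000
Σ_{t=1}^{9}(y_t−ȳ)(y_{t+1}−ȳ) = 159.0000
γ_1 = 159.0000 / 10 = 15.900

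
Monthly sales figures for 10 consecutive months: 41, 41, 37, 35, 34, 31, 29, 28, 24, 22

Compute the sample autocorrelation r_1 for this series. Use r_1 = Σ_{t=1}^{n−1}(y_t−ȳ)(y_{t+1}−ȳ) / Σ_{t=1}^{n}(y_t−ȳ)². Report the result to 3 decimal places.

Mean ȳ = (41 + 41 + 37 + 35 + 34 + 31 + 29 + 28 + 24 + 22)/10 = 32.2000
Numerator Σ_{t=1}^{9}(y_t−ȳ)(y_{t+1}−ȳ) = 271.3600
Denominator Σ(y_t−ȳ)² = 389.6000
r_1 = 271.3600 / 389.6000 = 0.697

0.697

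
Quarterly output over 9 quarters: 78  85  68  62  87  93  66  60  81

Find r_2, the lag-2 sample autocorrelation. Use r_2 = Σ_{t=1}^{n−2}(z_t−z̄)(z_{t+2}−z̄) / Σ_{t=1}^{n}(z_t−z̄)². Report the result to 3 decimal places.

Mean z̄ = (78 + 85 + 68 + 62 + 87 + 93 + 66 + 60 + 81)/9 = 75.5556
Numerator Σ_{t=1}^{7}(z_t−z̄)(z_{t+2}−z̄) = -902.1728
Denominator Σ(z_t−z̄)² = 1134.2222
r_2 = -902.1728 / 1134.2222 = -0.795

-0.795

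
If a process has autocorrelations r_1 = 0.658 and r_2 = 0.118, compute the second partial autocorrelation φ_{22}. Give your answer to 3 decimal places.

φ_{22} = (r_2 − r_1²) / (1 − r_1²)
r_1² = (0.658)² = 0.432964
Numerator = 0.118 − 0.4330 = -0.3150; denominator = 1 − 0.4330 = 0.5670
φ_{22} = -0.3150 / 0.5670 = -0.555

-0.555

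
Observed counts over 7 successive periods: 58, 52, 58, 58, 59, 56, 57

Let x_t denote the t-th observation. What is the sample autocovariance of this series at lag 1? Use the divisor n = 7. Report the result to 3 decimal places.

-1.329

Mean x̄ = (58 + 52 + 58 + 58 + 59 + 56 + 57)/7 = 56.8571
Σ_{t=1}^{6}(x_t−x̄)(x_{t+1}−x̄) = -9.3061
γ_1 = -9.3061 / 7 = -1.329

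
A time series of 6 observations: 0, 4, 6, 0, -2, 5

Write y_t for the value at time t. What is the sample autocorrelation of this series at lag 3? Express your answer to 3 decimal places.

Mean ȳ = (0 + 4 + 6 + 0 − 2 + 5)/6 = 2.1667
Deviations from mean: -2.1667, 1.8333, 3.8333, -2.1667, -4.1667, 2.8333
Σ(y_t−ȳ)(y_{t+3}−ȳ) = (4.6944) + (-7.6389) + (10.8611) = 7.9167
Denominator Σ(y_t−ȳ)² = 52.8333
r_3 = 7.9167 / 52.8333 = 0.150

0.150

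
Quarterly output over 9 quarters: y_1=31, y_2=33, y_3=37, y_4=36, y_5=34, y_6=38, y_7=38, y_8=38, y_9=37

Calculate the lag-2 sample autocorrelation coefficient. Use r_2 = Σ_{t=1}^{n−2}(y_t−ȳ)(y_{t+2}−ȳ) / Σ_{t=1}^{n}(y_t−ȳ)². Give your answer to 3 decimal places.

Mean ȳ = (31 + 33 + 37 + 36 + 34 + 38 + 38 + 38 + 37)/9 = 35.7778
Σ(y_t−ȳ)(y_{t+2}−ȳ) = (-5.8395) + (-0.6173) + (-2.1728) + (0.4938) + (-3.9506) + (4.9383) + (2.7160) = -4.4321
Denominator Σ(y_t−ȳ)² = 51.5556
r_2 = -4.4321 / 51.5556 = -0.086

-0.086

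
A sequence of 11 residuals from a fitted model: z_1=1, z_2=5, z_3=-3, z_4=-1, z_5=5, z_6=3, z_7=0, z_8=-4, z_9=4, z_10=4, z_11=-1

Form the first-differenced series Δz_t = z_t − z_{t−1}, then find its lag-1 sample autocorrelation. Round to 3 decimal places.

First differences Δz: 4, -8, 2, 6, -2, -3, -4, 8, 0, -5
Mean of differences = -0.2000
Numerator Σ(Δz_t−Δz̄)(Δz_{t+1}−Δz̄) = -62.2400
Denominator Σ(Δz_t−Δz̄)² = 237.6000
r_1(Δz) = -62.2400 / 237.6000 = -0.262

-0.262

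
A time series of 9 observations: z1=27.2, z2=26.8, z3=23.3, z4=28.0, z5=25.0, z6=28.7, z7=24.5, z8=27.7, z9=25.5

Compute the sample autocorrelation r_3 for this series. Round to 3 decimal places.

Mean z̄ = (27.2 + 26.8 + 23.3 + 28.0 + 25.0 + 28.7 + 24.5 + 27.7 + 25.5)/9 = 26.3000
Numerator Σ_{t=1}^{6}(z_t−z̄)(z_{t+3}−z̄) = -13.1200
Denominator Σ(z_t−z̄)² = 26.2400
r_3 = -13.1200 / 26.2400 = -0.500

-0.500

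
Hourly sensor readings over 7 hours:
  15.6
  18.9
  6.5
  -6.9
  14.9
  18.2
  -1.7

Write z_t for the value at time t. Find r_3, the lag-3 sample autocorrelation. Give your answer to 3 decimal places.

Mean z̄ = (15.6 + 18.9 + 6.5 − 6.9 + 14.9 + 18.2 − 1.7)/7 = 9.3571
Numerator Σ_{t=1}^{4}(z_t−z̄)(z_{t+3}−z̄) = 105.8959
Denominator Σ(z_t−z̄)² = 633.6771
r_3 = 105.8959 / 633.6771 = 0.167

0.167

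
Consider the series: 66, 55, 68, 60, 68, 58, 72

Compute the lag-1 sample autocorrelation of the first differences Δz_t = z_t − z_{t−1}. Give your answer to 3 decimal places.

First differences Δz: -11, 13, -8, 8, -10, 14
Mean of differences = 1.0000
Numerator Σ(Δz_t−Δz̄)(Δz_{t+1}−Δz̄) = -535.0000
Denominator Σ(Δz_t−Δz̄)² = 708.0000
r_1(Δz) = -535.0000 / 708.0000 = -0.756

-0.756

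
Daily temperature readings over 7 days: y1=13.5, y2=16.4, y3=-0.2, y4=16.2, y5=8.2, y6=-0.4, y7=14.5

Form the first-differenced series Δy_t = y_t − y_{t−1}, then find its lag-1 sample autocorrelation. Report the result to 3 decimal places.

-0.557

First differences Δy: 2.9, -16.6, 16.4, -8.0, -8.6, 14.9
Mean of differences = 0.1667
Numerator Σ(Δy_t−Δȳ)(Δy_{t+1}−Δȳ) = -508.1478
Denominator Σ(Δy_t−Δȳ)² = 912.7333
r_1(Δy) = -508.1478 / 912.7333 = -0.557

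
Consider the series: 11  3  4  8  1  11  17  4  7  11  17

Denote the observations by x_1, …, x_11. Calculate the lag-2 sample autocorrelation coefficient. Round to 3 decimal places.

Mean x̄ = (11 + 3 + 4 + 8 + 1 + 11 + 17 + 4 + 7 + 11 + 17)/11 = 8.5455
Numerator Σ_{t=1}^{9}(x_t−x̄)(x_{t+2}−x̄) = -87.4132
Denominator Σ(x_t−x̄)² = 292.7273
r_2 = -87.4132 / 292.7273 = -0.299

-0.299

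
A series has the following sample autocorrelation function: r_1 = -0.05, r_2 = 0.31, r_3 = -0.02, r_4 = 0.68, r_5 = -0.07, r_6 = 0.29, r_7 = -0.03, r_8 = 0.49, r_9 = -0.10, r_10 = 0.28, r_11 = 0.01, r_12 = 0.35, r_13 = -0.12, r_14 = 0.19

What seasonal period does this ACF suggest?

The largest autocorrelation is r_4 = 0.68, with weaker echoes at lags 8 (0.49) and 12 (0.35); the remaining lags stay at or below 0.31.
The dominant spike at lag 4 indicates a seasonal period of 4.

4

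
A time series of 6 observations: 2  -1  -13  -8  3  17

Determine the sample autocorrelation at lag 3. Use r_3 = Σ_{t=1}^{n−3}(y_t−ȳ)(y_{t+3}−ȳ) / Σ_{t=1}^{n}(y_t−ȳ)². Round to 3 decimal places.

Mean ȳ = (2 − 1 − 13 − 8 + 3 + 17)/6 = 0.0000
Deviations from mean: 2.0000, -1.0000, -13.0000, -8.0000, 3.0000, 17.0000
Σ(y_t−ȳ)(y_{t+3}−ȳ) = (-16.0000) + (-3.0000) + (-221.0000) = -240.0000
Denominator Σ(y_t−ȳ)² = 536.0000
r_3 = -240.0000 / 536.0000 = -0.448

-0.448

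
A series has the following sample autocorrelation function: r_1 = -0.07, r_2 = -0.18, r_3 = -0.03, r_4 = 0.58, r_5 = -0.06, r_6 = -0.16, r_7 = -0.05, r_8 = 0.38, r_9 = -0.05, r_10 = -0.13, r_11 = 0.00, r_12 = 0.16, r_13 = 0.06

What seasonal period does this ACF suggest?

The largest autocorrelation is r_4 = 0.58, with weaker echoes at lags 8 (0.38) and 12 (0.16); the remaining lags stay at or below 0.06.
The dominant spike at lag 4 indicates a seasonal period of 4.

4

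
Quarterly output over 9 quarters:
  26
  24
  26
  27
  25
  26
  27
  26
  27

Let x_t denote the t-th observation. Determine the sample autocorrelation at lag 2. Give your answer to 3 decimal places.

-0.250

Mean x̄ = (26 + 24 + 26 + 27 + 25 + 26 + 27 + 26 + 27)/9 = 26.0000
Σ(x_t−x̄)(x_{t+2}−x̄) = (0.0000) + (-2.0000) + (0.0000) + (0.0000) + (-1.0000) + (0.0000) + (1.0000) = -2.0000
Denominator Σ(x_t−x̄)² = 8.0000
r_2 = -2.0000 / 8.0000 = -0.250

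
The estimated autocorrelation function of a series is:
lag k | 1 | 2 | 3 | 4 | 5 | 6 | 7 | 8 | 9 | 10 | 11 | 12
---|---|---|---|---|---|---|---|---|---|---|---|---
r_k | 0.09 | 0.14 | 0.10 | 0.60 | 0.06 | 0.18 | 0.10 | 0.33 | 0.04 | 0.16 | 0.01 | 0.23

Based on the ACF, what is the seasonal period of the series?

4

The largest autocorrelation is r_4 = 0.60, with weaker echoes at lags 8 (0.33) and 12 (0.23); the remaining lags stay at or below 0.18.
The dominant spike at lag 4 indicates a seasonal period of 4.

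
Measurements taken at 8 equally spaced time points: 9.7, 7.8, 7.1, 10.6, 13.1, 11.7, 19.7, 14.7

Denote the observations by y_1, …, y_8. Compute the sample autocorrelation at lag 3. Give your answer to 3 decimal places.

Mean ȳ = (9.7 + 7.8 + 7.1 + 10.6 + 13.1 + 11.7 + 19.7 + 14.7)/8 = 11.8000
Deviations from mean: -2.1000, -4.0000, -4.7000, -1.2000, 1.3000, -0.1000, 7.9000, 2.9000
Numerator Σ_{t=1}^{5}(y_t−ȳ)(y_{t+3}−ȳ) = -7.9200
Denominator Σ(y_t−ȳ)² = 116.4600
r_3 = -7.9200 / 116.4600 = -0.068

-0.068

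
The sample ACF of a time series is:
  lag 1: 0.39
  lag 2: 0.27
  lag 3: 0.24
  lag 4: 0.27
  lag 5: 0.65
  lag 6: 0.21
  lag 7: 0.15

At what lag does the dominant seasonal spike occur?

5

The largest autocorrelation is r_5 = 0.65; the remaining lags stay at or below 0.39. The elevated value at lag 1 (0.39), dropping to 0.27 at lag 2, reflects decaying short-term dependence rather than seasonality.
The dominant spike at lag 5 indicates a seasonal period of 5.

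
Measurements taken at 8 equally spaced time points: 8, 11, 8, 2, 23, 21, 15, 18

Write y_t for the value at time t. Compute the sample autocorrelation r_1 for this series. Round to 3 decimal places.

Mean ȳ = (8 + 11 + 8 + 2 + 23 + 21 + 15 + 18)/8 = 13.2500
Deviations from mean: -5.2500, -2.2500, -5.2500, -11.2500, 9.7500, 7.7500, 1.7500, 4.7500
Numerator Σ_{t=1}^{7}(y_t−ȳ)(y_{t+1}−ȳ) = 70.4375
Denominator Σ(y_t−ȳ)² = 367.5000
r_1 = 70.4375 / 367.5000 = 0.192

0.192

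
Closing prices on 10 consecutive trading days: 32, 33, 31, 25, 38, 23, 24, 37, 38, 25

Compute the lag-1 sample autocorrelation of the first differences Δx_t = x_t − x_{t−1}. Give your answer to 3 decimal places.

-0.340

First differences Δx: 1, -2, -6, 13, -15, 1, 13, 1, -13
Mean of differences = -0.7778
Numerator Σ(Δx_t−Δx̄)(Δx_{t+1}−Δx̄) = -261.7160
Denominator Σ(Δx_t−Δx̄)² = 769.5556
r_1(Δx) = -261.7160 / 769.5556 = -0.340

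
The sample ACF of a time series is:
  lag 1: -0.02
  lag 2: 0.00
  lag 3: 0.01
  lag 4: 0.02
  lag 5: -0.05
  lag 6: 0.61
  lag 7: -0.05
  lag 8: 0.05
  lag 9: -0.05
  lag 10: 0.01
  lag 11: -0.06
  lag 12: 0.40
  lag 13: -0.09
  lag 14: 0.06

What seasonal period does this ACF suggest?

The largest autocorrelation is r_6 = 0.61, with a weaker echo at lag 12 (0.40); the remaining lags stay at or below 0.06.
The dominant spike at lag 6 indicates a seasonal period of 6.

6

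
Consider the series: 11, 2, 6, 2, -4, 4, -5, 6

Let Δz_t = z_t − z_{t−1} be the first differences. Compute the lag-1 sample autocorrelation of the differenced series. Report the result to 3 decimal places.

-0.614

First differences Δz: -9, 4, -4, -6, 8, -9, 11
Mean of differences = -0.7143
Numerator Σ(Δz_t−Δz̄)(Δz_{t+1}−Δz̄) = -252.5102
Denominator Σ(Δz_t−Δz̄)² = 411.4286
r_1(Δz) = -252.5102 / 411.4286 = -0.614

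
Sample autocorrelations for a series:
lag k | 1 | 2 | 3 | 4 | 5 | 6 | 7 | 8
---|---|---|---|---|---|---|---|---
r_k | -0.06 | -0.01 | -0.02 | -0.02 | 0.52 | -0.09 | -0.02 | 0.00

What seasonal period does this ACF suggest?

The largest autocorrelation is r_5 = 0.52; the remaining lags stay at or below 0.00.
The dominant spike at lag 5 indicates a seasonal period of 5.

5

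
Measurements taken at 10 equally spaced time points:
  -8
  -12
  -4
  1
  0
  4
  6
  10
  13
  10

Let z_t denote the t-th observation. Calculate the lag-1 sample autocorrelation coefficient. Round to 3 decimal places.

0.733

Mean z̄ = (-8 − 12 − 4 + 1 + 0 + 4 + 6 + 10 + 13 + 10)/10 = 2.0000
Numerator Σ_{t=1}^{9}(z_t−z̄)(z_{t+1}−z̄) = 444.0000
Denominator Σ(z_t−z̄)² = 606.0000
r_1 = 444.0000 / 606.0000 = 0.733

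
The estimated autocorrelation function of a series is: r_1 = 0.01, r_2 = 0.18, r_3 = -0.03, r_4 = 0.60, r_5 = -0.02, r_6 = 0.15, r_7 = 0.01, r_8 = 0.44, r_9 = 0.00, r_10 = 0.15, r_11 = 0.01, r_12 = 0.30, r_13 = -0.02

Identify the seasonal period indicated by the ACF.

4

The largest autocorrelation is r_4 = 0.60, with weaker echoes at lags 8 (0.44) and 12 (0.30); the remaining lags stay at or below 0.18.
The dominant spike at lag 4 indicates a seasonal period of 4.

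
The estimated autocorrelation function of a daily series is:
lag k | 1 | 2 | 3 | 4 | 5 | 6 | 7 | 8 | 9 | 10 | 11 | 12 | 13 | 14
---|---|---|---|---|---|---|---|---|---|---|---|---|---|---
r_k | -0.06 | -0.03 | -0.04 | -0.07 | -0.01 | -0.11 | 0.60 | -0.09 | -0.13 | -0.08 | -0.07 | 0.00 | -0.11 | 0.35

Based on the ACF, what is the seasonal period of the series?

7

The largest autocorrelation is r_7 = 0.60, with a weaker echo at lag 14 (0.35); the remaining lags stay at or below 0.00.
The dominant spike at lag 7 indicates a seasonal period of 7.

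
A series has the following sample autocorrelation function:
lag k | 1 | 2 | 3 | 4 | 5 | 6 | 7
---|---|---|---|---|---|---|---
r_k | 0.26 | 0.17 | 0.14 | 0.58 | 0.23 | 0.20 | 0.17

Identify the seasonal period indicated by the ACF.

4

The largest autocorrelation is r_4 = 0.58; the remaining lags stay at or below 0.26. The elevated value at lag 1 (0.26), dropping to 0.17 at lag 2, reflects decaying short-term dependence rather than seasonality.
The dominant spike at lag 4 indicates a seasonal period of 4.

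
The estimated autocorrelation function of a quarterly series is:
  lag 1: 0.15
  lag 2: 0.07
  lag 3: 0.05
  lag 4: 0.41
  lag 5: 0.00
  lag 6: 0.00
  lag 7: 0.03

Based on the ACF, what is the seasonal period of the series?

The largest autocorrelation is r_4 = 0.41; the remaining lags stay at or below 0.15.
The dominant spike at lag 4 indicates a seasonal period of 4.

4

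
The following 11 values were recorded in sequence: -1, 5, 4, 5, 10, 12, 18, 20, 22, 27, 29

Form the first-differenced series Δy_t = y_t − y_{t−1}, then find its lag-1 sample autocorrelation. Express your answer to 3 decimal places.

First differences Δy: 6, -1, 1, 5, 2, 6, 2, 2, 5, 2
Mean of differences = 3.0000
Numerator Σ(Δy_t−Δȳ)(Δy_{t+1}−Δȳ) = -19.0000
Denominator Σ(Δy_t−Δȳ)² = 50.0000
r_1(Δy) = -19.0000 / 50.0000 = -0.380

-0.380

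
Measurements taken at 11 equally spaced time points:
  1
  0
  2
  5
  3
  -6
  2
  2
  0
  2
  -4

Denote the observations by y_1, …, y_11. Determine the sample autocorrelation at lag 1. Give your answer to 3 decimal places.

Mean ȳ = (1 + 0 + 2 + 5 + 3 − 6 + 2 + 2 + 0 + 2 − 4)/11 = 0.6364
Numerator Σ_{t=1}^{10}(y_t−ȳ)(y_{t+1}−ȳ) = -15.7686
Denominator Σ(y_t−ȳ)² = 98.5455
r_1 = -15.7686 / 98.5455 = -0.160

-0.160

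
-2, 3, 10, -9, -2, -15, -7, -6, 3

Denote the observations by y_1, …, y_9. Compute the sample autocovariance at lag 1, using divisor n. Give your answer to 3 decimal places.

Mean ȳ = (-2 + 3 + 10 − 9 − 2 − 15 − 7 − 6 + 3)/9 = -2.7778
Σ_{t=1}^{8}(y_t−ȳ)(y_{t+1}−ȳ) = 31.0617
γ_1 = 31.0617 / 9 = 3.451

3.451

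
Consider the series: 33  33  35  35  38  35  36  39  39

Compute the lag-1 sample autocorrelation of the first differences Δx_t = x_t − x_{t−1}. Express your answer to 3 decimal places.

First differences Δx: 0, 2, 0, 3, -3, 1, 3, 0
Mean of differences = 0.7500
Numerator Σ(Δx_t−Δx̄)(Δx_{t+1}−Δx̄) = -14.0625
Denominator Σ(Δx_t−Δx̄)² = 27.5000
r_1(Δx) = -14.0625 / 27.5000 = -0.511

-0.511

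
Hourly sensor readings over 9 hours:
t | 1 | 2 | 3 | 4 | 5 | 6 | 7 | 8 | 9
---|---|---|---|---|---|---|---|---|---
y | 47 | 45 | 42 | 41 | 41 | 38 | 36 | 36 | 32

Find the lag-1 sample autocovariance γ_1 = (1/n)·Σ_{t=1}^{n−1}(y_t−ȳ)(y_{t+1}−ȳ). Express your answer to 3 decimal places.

Mean ȳ = (47 + 45 + 42 + 41 + 41 + 38 + 36 + 36 + 32)/9 = 39.7778
Σ_{t=1}^{8}(y_t−ȳ)(y_{t+1}−ȳ) = 101.7284
γ_1 = 101.7284 / 9 = 11.303

11.303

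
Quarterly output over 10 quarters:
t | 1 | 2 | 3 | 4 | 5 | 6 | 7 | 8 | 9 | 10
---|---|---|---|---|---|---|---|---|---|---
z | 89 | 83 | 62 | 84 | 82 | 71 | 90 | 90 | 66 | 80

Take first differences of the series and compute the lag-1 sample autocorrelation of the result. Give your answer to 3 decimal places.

First differences Δz: -6, -21, 22, -2, -11, 19, 0, -24, 14
Mean of differences = -1.0000
Numerator Σ(Δz_t−Δz̄)(Δz_{t+1}−Δz̄) = -921.0000
Denominator Σ(Δz_t−Δz̄)² = 2210.0000
r_1(Δz) = -921.0000 / 2210.0000 = -0.417

-0.417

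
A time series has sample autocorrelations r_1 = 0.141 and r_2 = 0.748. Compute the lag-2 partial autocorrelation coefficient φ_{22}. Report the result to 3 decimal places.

0.743

φ_{22} = (r_2 − r_1²) / (1 − r_1²)
r_1² = (0.141)² = 0.019881
Numerator = 0.748 − 0.0199 = 0.7281; denominator = 1 − 0.0199 = 0.9801
φ_{22} = 0.7281 / 0.9801 = 0.743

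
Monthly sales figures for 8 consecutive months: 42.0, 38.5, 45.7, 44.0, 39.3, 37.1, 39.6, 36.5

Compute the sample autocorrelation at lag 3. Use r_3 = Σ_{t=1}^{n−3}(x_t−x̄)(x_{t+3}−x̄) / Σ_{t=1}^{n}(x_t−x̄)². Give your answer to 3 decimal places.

Mean x̄ = (42.0 + 38.5 + 45.7 + 44.0 + 39.3 + 37.1 + 39.6 + 36.5)/8 = 40.3375
Deviations from mean: 1.6625, -1.8375, 5.3625, 3.6625, -1.0375, -3.2375, -0.7375, -3.8375
Σ(x_t−x̄)(x_{t+3}−x̄) = (6.0889) + (1.9064) + (-17.3611) + (-2.7011) + (3.9814) = -8.0855
Denominator Σ(x_t−x̄)² = 75.1388
r_3 = -8.0855 / 75.1388 = -0.108

-0.108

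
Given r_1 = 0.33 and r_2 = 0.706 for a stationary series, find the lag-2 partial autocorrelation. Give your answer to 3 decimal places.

0.670

φ_{22} = (r_2 − r_1²) / (1 − r_1²)
r_1² = (0.33)² = 0.1089
Numerator = 0.706 − 0.1089 = 0.5971; denominator = 1 − 0.1089 = 0.8911
φ_{22} = 0.5971 / 0.8911 = 0.670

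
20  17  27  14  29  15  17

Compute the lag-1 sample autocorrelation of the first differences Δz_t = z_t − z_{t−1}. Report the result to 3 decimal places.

First differences Δz: -3, 10, -13, 15, -14, 2
Mean of differences = -0.5000
Numerator Σ(Δz_t−Δz̄)(Δz_{t+1}−Δz̄) = -594.2500
Denominator Σ(Δz_t−Δz̄)² = 701.5000
r_1(Δz) = -594.2500 / 701.5000 = -0.847

-0.847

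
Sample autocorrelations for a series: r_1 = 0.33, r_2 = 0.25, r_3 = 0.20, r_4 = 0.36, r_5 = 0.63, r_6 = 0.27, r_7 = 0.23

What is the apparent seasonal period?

5

The largest autocorrelation is r_5 = 0.63; the remaining lags stay at or below 0.36. The elevated value at lag 1 (0.33), dropping to 0.25 at lag 2, reflects decaying short-term dependence rather than seasonality.
The dominant spike at lag 5 indicates a seasonal period of 5.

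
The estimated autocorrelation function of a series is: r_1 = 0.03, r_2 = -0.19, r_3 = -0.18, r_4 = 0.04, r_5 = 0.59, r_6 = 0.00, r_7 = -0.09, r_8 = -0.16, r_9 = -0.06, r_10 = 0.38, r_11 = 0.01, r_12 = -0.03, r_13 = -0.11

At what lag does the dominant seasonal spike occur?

The largest autocorrelation is r_5 = 0.59, with a weaker echo at lag 10 (0.38); the remaining lags stay at or below 0.04.
The dominant spike at lag 5 indicates a seasonal period of 5.

5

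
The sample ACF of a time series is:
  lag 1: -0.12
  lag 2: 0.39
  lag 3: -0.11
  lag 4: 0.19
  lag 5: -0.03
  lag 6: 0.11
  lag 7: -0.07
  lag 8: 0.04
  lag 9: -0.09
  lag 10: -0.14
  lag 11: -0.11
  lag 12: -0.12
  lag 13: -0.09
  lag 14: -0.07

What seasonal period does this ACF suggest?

The largest autocorrelation is r_2 = 0.39, with a weaker echo at lag 4 (0.19); the remaining lags stay at or below 0.11.
The dominant spike at lag 2 indicates a seasonal period of 2.

2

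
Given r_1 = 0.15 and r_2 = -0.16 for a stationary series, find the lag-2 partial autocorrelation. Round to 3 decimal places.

-0.187

φ_{22} = (r_2 − r_1²) / (1 − r_1²)
r_1² = (0.15)² = 0.0225
Numerator = -0.16 − 0.0225 = -0.1825; denominator = 1 − 0.0225 = 0.9775
φ_{22} = -0.1825 / 0.9775 = -0.187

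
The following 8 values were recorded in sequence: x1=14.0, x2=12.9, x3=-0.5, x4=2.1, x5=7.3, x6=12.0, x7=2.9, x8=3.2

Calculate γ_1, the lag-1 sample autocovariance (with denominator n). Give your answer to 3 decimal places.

Mean x̄ = (14.0 + 12.9 − 0.5 + 2.1 + 7.3 + 12.0 + 2.9 + 3.2)/8 = 6.7375
Σ_{t=1}^{7}(x_t−x̄)(x_{t+1}−x̄) = 27.4498
γ_1 = 27.4498 / 8 = 3.431

3.431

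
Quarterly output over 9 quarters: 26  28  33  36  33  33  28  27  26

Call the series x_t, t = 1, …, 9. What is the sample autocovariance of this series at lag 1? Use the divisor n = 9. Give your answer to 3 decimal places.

Mean x̄ = (26 + 28 + 33 + 36 + 33 + 33 + 28 + 27 + 26)/9 = 30.0000
Σ_{t=1}^{8}(x_t−x̄)(x_{t+1}−x̄) = 59.0000
γ_1 = 59.0000 / 9 = 6.556

6.556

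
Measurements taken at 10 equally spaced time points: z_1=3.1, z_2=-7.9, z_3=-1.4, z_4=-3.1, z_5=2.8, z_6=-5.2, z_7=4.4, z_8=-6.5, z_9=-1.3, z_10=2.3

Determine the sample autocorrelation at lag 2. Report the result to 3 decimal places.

0.252

Mean z̄ = (3.1 − 7.9 − 1.4 − 3.1 + 2.8 − 5.2 + 4.4 − 6.5 − 1.3 + 2.3)/10 = -1.2800
Numerator Σ_{t=1}^{8}(z_t−z̄)(z_{t+2}−z̄) = 43.0032
Denominator Σ(z_t−z̄)² = 170.6760
r_2 = 43.0032 / 170.6760 = 0.252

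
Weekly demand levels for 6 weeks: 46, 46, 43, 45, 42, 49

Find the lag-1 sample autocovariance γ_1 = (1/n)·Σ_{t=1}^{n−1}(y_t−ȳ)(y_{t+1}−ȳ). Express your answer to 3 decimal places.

-2.060

Mean ȳ = (46 + 46 + 43 + 45 + 42 + 49)/6 = 45.1667
Deviations: 0.8333, 0.8333, -2.1667, -0.1667, -3.1667, 3.8333
Σ_{t=1}^{5}(y_t−ȳ)(y_{t+1}−ȳ) = -12.3611
γ_1 = -12.3611 / 6 = -2.060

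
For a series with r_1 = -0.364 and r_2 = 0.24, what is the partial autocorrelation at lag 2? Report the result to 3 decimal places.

0.124

φ_{22} = (r_2 − r_1²) / (1 − r_1²)
r_1² = (-0.364)² = 0.132496
Numerator = 0.24 − 0.1325 = 0.1075; denominator = 1 − 0.1325 = 0.8675
φ_{22} = 0.1075 / 0.8675 = 0.124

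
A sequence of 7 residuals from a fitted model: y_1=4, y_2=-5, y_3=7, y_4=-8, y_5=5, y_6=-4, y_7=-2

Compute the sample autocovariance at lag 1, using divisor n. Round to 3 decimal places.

Mean ȳ = (4 − 5 + 7 − 8 + 5 − 4 − 2)/7 = -0.4286
Σ_{t=1}^{6}(y_t−ȳ)(y_{t+1}−ȳ) = -165.3265
γ_1 = -165.3265 / 7 = -23.618

-23.618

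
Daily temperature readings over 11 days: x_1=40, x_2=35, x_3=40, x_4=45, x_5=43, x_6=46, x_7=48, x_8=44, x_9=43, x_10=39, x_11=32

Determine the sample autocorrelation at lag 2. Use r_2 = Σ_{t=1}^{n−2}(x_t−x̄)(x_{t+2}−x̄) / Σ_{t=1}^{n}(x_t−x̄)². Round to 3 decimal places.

0.025

Mean x̄ = (40 + 35 + 40 + 45 + 43 + 46 + 48 + 44 + 43 + 39 + 32)/11 = 41.3636
Numerator Σ_{t=1}^{9}(x_t−x̄)(x_{t+2}−x̄) = 5.7355
Denominator Σ(x_t−x̄)² = 228.5455
r_2 = 5.7355 / 228.5455 = 0.025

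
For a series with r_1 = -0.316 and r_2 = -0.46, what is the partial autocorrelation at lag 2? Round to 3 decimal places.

φ_{22} = (r_2 − r_1²) / (1 − r_1²)
r_1² = (-0.316)² = 0.099856
Numerator = -0.46 − 0.0999 = -0.5599; denominator = 1 − 0.0999 = 0.9001
φ_{22} = -0.5599 / 0.9001 = -0.622

-0.622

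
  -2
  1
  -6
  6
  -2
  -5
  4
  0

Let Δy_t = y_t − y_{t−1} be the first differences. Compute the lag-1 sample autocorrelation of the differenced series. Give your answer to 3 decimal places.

First differences Δy: 3, -7, 12, -8, -3, 9, -4
Mean of differences = 0.2857
Numerator Σ(Δy_t−Δȳ)(Δy_{t+1}−Δȳ) = -240.9388
Denominator Σ(Δy_t−Δȳ)² = 371.4286
r_1(Δy) = -240.9388 / 371.4286 = -0.649

-0.649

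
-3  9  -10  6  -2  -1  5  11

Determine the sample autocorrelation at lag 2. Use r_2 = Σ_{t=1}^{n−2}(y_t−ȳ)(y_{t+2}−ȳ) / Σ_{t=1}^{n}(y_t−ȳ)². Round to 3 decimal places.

Mean ȳ = (-3 + 9 − 10 + 6 − 2 − 1 + 5 + 11)/8 = 1.8750
Numerator Σ_{t=1}^{6}(y_t−ȳ)(y_{t+2}−ȳ) = 83.0938
Denominator Σ(y_t−ȳ)² = 348.8750
r_2 = 83.0938 / 348.8750 = 0.238

0.238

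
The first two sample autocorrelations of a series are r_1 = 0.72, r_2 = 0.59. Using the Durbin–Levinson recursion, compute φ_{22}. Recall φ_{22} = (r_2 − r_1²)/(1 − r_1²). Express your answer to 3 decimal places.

0.149

φ_{22} = (r_2 − r_1²) / (1 − r_1²)
r_1² = (0.72)² = 0.5184
Numerator = 0.59 − 0.5184 = 0.0716; denominator = 1 − 0.5184 = 0.4816
φ_{22} = 0.0716 / 0.4816 = 0.149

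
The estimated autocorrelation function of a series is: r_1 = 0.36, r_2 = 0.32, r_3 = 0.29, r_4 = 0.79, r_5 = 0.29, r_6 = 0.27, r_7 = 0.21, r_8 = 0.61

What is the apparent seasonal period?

4

The largest autocorrelation is r_4 = 0.79, with a weaker echo at lag 8 (0.61); the remaining lags stay at or below 0.36. The elevated value at lag 1 (0.36), dropping to 0.32 at lag 2, reflects decaying short-term dependence rather than seasonality.
The dominant spike at lag 4 indicates a seasonal period of 4.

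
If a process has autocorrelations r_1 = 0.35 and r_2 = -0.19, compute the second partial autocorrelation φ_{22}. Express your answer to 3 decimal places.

φ_{22} = (r_2 − r_1²) / (1 − r_1²)
r_1² = (0.35)² = 0.1225
Numerator = -0.19 − 0.1225 = -0.3125; denominator = 1 − 0.1225 = 0.8775
φ_{22} = -0.3125 / 0.8775 = -0.356

-0.356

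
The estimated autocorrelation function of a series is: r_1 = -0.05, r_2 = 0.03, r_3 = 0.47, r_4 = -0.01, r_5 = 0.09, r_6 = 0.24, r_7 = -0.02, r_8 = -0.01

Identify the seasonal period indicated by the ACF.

The largest autocorrelation is r_3 = 0.47, with a weaker echo at lag 6 (0.24); the remaining lags stay at or below 0.09.
The dominant spike at lag 3 indicates a seasonal period of 3.

3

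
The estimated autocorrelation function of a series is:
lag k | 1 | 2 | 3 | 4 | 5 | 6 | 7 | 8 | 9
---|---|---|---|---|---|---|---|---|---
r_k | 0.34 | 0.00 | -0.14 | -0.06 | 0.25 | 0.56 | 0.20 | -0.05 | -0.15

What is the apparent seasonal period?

The largest autocorrelation is r_6 = 0.56; the remaining lags stay at or below 0.34. The elevated value at lag 1 (0.34), dropping to 0.00 at lag 2, reflects decaying short-term dependence rather than seasonality.
The dominant spike at lag 6 indicates a seasonal period of 6.

6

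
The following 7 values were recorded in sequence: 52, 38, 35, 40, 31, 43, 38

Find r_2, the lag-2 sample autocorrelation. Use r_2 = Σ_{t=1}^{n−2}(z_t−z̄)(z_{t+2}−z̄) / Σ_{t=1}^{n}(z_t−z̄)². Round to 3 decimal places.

-0.013

Mean z̄ = (52 + 38 + 35 + 40 + 31 + 43 + 38)/7 = 39.5714
Deviations from mean: 12.4286, -1.5714, -4.5714, 0.4286, -8.5714, 3.4286, -1.5714
Σ(z_t−z̄)(z_{t+2}−z̄) = (-56.8163) + (-0.6735) + (39.1837) + (1.4694) + (13.4694) = -3.3673
Denominator Σ(z_t−z̄)² = 265.7143
r_2 = -3.3673 / 265.7143 = -0.013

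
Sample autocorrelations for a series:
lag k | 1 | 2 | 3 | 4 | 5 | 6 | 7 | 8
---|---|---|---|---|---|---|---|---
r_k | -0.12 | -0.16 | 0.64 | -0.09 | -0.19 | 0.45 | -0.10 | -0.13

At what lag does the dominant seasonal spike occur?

3

The largest autocorrelation is r_3 = 0.64, with a weaker echo at lag 6 (0.45); the remaining lags stay at or below -0.09.
The dominant spike at lag 3 indicates a seasonal period of 3.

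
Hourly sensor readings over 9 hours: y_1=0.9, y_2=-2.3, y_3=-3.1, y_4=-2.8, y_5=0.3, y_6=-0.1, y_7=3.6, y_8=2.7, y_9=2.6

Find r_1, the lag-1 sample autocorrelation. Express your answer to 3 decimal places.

0.587

Mean ȳ = (0.9 − 2.3 − 3.1 − 2.8 + 0.3 − 0.1 + 3.6 + 2.7 + 2.6)/9 = 0.2000
Numerator Σ_{t=1}^{8}(y_t−ȳ)(y_{t+1}−ȳ) = 29.5500
Denominator Σ(y_t−ȳ)² = 50.3000
r_1 = 29.5500 / 50.3000 = 0.587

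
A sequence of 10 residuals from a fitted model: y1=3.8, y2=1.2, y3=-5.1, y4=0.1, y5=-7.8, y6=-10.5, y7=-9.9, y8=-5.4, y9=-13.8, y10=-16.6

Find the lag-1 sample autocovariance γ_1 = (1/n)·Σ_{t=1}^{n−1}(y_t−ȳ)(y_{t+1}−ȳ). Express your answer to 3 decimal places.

Mean ȳ = (3.8 + 1.2 − 5.1 + 0.1 − 7.8 − 10.5 − 9.9 − 5.4 − 13.8 − 16.6)/10 = -6.4000
Σ_{t=1}^{9}(y_t−ȳ)(y_{t+1}−ȳ) = 171.4200
γ_1 = 171.4200 / 10 = 17.142

17.142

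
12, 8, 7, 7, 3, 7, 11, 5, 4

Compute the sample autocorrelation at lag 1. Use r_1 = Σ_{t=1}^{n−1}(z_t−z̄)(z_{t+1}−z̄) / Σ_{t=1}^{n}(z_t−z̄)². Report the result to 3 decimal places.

0.044

Mean z̄ = (12 + 8 + 7 + 7 + 3 + 7 + 11 + 5 + 4)/9 = 7.1111
Numerator Σ_{t=1}^{8}(z_t−z̄)(z_{t+1}−z̄) = 3.0988
Denominator Σ(z_t−z̄)² = 70.8889
r_1 = 3.0988 / 70.8889 = 0.044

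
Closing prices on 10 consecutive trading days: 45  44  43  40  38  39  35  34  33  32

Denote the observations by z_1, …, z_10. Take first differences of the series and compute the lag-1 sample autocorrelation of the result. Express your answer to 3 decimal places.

-0.492

First differences Δz: -1, -1, -3, -2, 1, -4, -1, -1, -1
Mean of differences = -1.4444
Numerator Σ(Δz_t−Δz̄)(Δz_{t+1}−Δz̄) = -7.9753
Denominator Σ(Δz_t−Δz̄)² = 16.2222
r_1(Δz) = -7.9753 / 16.2222 = -0.492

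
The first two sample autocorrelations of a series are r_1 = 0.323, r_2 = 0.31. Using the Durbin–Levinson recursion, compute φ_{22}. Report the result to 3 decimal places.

φ_{22} = (r_2 − r_1²) / (1 − r_1²)
r_1² = (0.323)² = 0.104329
Numerator = 0.31 − 0.1043 = 0.2057; denominator = 1 − 0.1043 = 0.8957
φ_{22} = 0.2057 / 0.8957 = 0.230

0.230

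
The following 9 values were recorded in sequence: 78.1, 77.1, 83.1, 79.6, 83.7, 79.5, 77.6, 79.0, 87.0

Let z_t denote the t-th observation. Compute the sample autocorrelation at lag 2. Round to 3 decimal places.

Mean z̄ = (78.1 + 77.1 + 83.1 + 79.6 + 83.7 + 79.5 + 77.6 + 79.0 + 87.0)/9 = 80.5222
Σ(z_t−z̄)(z_{t+2}−z̄) = (-6.2440) + (3.1560) + (8.1916) + (0.9427) + (-9.2862) + (1.5560) + (-18.9295) = -20.6132
Denominator Σ(z_t−z̄)² = 89.0356
r_2 = -20.6132 / 89.0356 = -0.232

-0.232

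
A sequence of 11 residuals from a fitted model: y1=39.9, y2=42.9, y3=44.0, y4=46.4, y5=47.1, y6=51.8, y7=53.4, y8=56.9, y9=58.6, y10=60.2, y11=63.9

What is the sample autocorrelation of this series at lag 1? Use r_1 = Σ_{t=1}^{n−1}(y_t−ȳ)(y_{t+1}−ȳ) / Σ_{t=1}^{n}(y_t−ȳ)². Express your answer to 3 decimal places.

Mean ȳ = (39.9 + 42.9 + 44.0 + 46.4 + 47.1 + 51.8 + 53.4 + 56.9 + 58.6 + 60.2 + 63.9)/11 = 51.3727
Numerator Σ_{t=1}^{10}(y_t−ȳ)(y_{t+1}−ȳ) = 442.1538
Denominator Σ(y_t−ȳ)² = 622.6818
r_1 = 442.1538 / 622.6818 = 0.710

0.710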